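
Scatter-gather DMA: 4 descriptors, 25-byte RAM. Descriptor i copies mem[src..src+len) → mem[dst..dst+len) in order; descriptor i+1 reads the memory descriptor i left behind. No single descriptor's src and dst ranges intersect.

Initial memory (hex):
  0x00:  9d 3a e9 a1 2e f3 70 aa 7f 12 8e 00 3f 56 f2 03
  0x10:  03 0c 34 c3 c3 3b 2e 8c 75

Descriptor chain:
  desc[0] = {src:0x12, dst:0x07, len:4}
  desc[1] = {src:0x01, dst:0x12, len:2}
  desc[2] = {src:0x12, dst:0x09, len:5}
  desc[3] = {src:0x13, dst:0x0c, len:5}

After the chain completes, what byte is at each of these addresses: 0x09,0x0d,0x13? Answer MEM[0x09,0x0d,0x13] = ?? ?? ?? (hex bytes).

MEM[0x09,0x0d,0x13] = 3a c3 e9

#0 dst[0x07+4] := {0x34,0xc3,0xc3,0x3b}
#1 dst[0x12+2] := {0x3a,0xe9}
#2 dst[0x09+5] := {0x3a,0xe9,0xc3,0x3b,0x2e}
#3 dst[0x0c+5] := {0xe9,0xc3,0x3b,0x2e,0x8c}
query mem[0x09]=0x3a, mem[0x0d]=0xc3, mem[0x13]=0xe9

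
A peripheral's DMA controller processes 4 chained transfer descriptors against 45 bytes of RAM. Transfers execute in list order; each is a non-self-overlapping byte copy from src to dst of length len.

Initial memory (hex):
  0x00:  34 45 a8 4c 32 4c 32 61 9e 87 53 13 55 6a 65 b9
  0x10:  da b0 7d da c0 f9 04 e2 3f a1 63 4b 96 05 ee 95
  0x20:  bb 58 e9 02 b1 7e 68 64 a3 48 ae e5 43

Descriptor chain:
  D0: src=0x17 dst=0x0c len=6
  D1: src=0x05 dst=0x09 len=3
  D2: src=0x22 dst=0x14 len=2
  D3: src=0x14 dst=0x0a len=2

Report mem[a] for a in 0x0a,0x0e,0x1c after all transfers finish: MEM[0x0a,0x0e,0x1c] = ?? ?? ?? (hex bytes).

#0 dst[0x0c+6] := {0xe2,0x3f,0xa1,0x63,0x4b,0x96}
#1 dst[0x09+3] := {0x4c,0x32,0x61}
#2 dst[0x14+2] := {0xe9,0x02}
#3 dst[0x0a+2] := {0xe9,0x02}
query mem[0x0a]=0xe9, mem[0x0e]=0xa1, mem[0x1c]=0x96

MEM[0x0a,0x0e,0x1c] = e9 a1 96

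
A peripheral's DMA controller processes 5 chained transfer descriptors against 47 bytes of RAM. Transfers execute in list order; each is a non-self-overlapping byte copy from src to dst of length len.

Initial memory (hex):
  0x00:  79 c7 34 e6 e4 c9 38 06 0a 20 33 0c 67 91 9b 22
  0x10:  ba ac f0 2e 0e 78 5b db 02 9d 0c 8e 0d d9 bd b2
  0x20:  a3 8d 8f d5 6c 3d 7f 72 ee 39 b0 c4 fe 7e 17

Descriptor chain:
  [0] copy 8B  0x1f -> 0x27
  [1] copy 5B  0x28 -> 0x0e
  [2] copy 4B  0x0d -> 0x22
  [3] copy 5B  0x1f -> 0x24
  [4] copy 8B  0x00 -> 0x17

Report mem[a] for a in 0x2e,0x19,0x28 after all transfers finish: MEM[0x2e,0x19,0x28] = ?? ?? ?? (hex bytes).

MEM[0x2e,0x19,0x28] = 7f 34 a3

[0] 0x1f->0x27 len=8 : b2 a3 8d 8f d5 6c 3d 7f
[1] 0x28->0x0e len=5 : a3 8d 8f d5 6c
[2] 0x0d->0x22 len=4 : 91 a3 8d 8f
[3] 0x1f->0x24 len=5 : b2 a3 8d 91 a3
[4] 0x00->0x17 len=8 : 79 c7 34 e6 e4 c9 38 06
query mem[0x2e]=0x7f, mem[0x19]=0x34, mem[0x28]=0xa3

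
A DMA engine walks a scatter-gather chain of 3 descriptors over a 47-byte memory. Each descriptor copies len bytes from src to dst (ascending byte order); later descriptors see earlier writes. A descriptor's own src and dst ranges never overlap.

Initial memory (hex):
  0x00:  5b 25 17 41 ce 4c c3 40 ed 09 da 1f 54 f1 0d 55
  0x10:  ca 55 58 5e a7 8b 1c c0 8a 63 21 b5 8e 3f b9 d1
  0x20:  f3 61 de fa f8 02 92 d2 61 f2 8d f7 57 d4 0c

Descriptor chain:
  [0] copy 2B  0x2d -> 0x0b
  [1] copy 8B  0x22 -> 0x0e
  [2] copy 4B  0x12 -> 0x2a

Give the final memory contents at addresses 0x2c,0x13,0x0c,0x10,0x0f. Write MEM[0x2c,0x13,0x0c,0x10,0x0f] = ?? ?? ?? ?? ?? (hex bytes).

MEM[0x2c,0x13,0x0c,0x10,0x0f] = 61 d2 0c f8 fa

D0: mem[0x0b..0x0c] <- [d4 0c]
D1: mem[0x0e..0x15] <- [de fa f8 02 92 d2 61 f2]
D2: mem[0x2a..0x2d] <- [92 d2 61 f2]
query mem[0x2c]=0x61, mem[0x13]=0xd2, mem[0x0c]=0x0c, mem[0x10]=0xf8, mem[0x0f]=0xfa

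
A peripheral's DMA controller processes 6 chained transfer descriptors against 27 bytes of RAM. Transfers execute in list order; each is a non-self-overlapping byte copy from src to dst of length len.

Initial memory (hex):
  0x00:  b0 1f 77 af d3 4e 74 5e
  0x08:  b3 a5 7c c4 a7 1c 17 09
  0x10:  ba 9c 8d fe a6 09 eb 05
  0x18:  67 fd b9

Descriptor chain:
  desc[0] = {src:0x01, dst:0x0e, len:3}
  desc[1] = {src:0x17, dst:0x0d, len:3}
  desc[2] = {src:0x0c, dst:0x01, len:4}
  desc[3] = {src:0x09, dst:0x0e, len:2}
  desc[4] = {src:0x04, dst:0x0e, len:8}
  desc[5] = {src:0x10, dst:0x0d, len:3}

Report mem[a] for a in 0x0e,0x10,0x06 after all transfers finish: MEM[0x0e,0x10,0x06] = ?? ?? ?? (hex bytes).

D0: mem[0x0e..0x10] <- [1f 77 af]
D1: mem[0x0d..0x0f] <- [05 67 fd]
D2: mem[0x01..0x04] <- [a7 05 67 fd]
D3: mem[0x0e..0x0f] <- [a5 7c]
D4: mem[0x0e..0x15] <- [fd 4e 74 5e b3 a5 7c c4]
D5: mem[0x0d..0x0f] <- [74 5e b3]
query mem[0x0e]=0x5e, mem[0x10]=0x74, mem[0x06]=0x74

MEM[0x0e,0x10,0x06] = 5e 74 74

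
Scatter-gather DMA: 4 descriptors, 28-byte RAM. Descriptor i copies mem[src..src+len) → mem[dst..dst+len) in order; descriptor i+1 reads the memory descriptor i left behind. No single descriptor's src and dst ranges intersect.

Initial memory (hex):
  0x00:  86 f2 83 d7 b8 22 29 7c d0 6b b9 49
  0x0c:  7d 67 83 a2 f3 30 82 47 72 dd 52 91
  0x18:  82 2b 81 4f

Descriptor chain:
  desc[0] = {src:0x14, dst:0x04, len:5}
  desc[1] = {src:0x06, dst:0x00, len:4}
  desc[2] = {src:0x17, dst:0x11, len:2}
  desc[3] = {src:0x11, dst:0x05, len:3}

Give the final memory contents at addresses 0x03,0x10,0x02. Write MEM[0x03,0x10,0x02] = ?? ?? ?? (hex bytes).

D0: mem[0x04..0x08] <- [72 dd 52 91 82]
D1: mem[0x00..0x03] <- [52 91 82 6b]
D2: mem[0x11..0x12] <- [91 82]
D3: mem[0x05..0x07] <- [91 82 47]
query mem[0x03]=0x6b, mem[0x10]=0xf3, mem[0x02]=0x82

MEM[0x03,0x10,0x02] = 6b f3 82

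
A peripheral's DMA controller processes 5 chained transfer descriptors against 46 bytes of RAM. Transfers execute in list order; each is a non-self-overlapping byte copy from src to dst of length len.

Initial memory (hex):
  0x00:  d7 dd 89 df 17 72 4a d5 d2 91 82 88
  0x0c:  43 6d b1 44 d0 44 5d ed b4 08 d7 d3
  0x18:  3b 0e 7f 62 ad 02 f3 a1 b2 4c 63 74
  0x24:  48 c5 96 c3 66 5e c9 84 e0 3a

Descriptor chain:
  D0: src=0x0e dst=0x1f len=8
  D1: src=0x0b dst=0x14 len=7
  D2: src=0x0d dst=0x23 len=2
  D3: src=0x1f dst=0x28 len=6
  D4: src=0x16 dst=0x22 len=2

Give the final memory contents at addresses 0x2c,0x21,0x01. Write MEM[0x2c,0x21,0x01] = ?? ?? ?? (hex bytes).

MEM[0x2c,0x21,0x01] = 6d d0 dd

D0: mem[0x1f..0x26] <- [b1 44 d0 44 5d ed b4 08]
D1: mem[0x14..0x1a] <- [88 43 6d b1 44 d0 44]
D2: mem[0x23..0x24] <- [6d b1]
D3: mem[0x28..0x2d] <- [b1 44 d0 44 6d b1]
D4: mem[0x22..0x23] <- [6d b1]
query mem[0x2c]=0x6d, mem[0x21]=0xd0, mem[0x01]=0xdd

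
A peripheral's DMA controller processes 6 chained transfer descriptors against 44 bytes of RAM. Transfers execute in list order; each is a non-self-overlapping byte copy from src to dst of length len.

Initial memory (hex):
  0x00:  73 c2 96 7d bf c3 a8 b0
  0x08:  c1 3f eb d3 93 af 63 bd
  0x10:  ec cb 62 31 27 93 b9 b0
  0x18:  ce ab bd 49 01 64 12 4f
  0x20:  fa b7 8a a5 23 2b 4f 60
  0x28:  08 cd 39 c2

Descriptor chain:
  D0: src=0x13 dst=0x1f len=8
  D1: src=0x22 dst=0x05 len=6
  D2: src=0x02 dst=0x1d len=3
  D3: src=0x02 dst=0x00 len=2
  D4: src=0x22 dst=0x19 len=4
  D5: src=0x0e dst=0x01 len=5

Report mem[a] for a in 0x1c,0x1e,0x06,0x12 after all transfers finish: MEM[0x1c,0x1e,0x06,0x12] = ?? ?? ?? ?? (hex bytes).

MEM[0x1c,0x1e,0x06,0x12] = ab 7d b0 62

  after D0: wrote 8B at 0x1f = 312793b9b0ceabbd
  after D1: wrote 6B at 0x05 = b9b0ceabbd60
  after D2: wrote 3B at 0x1d = 967dbf
  after D3: wrote 2B at 0x00 = 967d
  after D4: wrote 4B at 0x19 = b9b0ceab
  after D5: wrote 5B at 0x01 = 63bdeccb62
query mem[0x1c]=0xab, mem[0x1e]=0x7d, mem[0x06]=0xb0, mem[0x12]=0x62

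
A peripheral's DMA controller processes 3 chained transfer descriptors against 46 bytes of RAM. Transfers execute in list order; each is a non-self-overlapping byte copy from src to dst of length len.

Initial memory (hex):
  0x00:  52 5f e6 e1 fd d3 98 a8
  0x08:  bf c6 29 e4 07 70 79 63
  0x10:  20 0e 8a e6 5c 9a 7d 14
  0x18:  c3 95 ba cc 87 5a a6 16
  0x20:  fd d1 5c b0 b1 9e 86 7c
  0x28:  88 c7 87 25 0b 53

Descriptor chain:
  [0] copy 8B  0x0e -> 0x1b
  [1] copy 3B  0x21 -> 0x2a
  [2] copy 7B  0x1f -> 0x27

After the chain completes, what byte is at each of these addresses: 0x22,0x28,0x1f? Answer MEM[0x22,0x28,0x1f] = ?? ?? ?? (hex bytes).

MEM[0x22,0x28,0x1f] = 9a e6 8a

D0: mem[0x1b..0x22] <- [79 63 20 0e 8a e6 5c 9a]
D1: mem[0x2a..0x2c] <- [5c 9a b0]
D2: mem[0x27..0x2d] <- [8a e6 5c 9a b0 b1 9e]
query mem[0x22]=0x9a, mem[0x28]=0xe6, mem[0x1f]=0x8a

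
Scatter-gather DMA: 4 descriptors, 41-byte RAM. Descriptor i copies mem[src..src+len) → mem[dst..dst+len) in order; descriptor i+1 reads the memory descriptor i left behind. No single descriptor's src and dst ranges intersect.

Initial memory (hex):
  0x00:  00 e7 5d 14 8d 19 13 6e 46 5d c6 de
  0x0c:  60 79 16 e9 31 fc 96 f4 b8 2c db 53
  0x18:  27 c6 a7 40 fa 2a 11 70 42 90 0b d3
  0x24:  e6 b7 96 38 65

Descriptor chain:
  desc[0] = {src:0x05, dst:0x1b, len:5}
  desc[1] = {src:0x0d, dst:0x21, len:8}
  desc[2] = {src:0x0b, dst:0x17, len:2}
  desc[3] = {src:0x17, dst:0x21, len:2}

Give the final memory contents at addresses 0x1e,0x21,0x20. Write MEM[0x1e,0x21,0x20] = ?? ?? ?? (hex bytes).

MEM[0x1e,0x21,0x20] = 46 de 42

  after D0: wrote 5B at 0x1b = 19136e465d
  after D1: wrote 8B at 0x21 = 7916e931fc96f4b8
  after D2: wrote 2B at 0x17 = de60
  after D3: wrote 2B at 0x21 = de60
query mem[0x1e]=0x46, mem[0x21]=0xde, mem[0x20]=0x42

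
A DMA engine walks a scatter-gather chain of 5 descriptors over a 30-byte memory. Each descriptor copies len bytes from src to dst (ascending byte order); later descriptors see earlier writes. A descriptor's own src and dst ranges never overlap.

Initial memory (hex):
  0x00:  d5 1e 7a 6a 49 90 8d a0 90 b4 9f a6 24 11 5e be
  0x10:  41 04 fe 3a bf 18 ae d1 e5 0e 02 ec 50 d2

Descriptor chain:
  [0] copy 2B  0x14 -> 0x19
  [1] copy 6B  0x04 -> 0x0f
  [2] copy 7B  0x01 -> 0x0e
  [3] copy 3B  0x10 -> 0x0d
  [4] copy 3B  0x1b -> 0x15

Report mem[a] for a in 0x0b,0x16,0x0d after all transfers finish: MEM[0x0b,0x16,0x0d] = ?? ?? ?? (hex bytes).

#0 dst[0x19+2] := {0xbf,0x18}
#1 dst[0x0f+6] := {0x49,0x90,0x8d,0xa0,0x90,0xb4}
#2 dst[0x0e+7] := {0x1e,0x7a,0x6a,0x49,0x90,0x8d,0xa0}
#3 dst[0x0d+3] := {0x6a,0x49,0x90}
#4 dst[0x15+3] := {0xec,0x50,0xd2}
query mem[0x0b]=0xa6, mem[0x16]=0x50, mem[0x0d]=0x6a

MEM[0x0b,0x16,0x0d] = a6 50 6a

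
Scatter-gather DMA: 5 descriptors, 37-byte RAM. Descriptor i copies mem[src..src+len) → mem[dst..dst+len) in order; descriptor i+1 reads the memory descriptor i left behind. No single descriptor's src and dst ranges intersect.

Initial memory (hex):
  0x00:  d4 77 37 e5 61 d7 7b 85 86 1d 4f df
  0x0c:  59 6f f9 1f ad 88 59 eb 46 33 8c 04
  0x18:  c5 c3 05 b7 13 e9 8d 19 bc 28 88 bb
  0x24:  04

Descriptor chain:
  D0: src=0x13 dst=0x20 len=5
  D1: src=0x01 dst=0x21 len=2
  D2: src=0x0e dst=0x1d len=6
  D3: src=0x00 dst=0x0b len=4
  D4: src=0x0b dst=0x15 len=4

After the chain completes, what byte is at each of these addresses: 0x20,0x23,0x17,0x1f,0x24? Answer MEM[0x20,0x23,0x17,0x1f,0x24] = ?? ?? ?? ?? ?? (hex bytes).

D0: mem[0x20..0x24] <- [eb 46 33 8c 04]
D1: mem[0x21..0x22] <- [77 37]
D2: mem[0x1d..0x22] <- [f9 1f ad 88 59 eb]
D3: mem[0x0b..0x0e] <- [d4 77 37 e5]
D4: mem[0x15..0x18] <- [d4 77 37 e5]
query mem[0x20]=0x88, mem[0x23]=0x8c, mem[0x17]=0x37, mem[0x1f]=0xad, mem[0x24]=0x04

MEM[0x20,0x23,0x17,0x1f,0x24] = 88 8c 37 ad 04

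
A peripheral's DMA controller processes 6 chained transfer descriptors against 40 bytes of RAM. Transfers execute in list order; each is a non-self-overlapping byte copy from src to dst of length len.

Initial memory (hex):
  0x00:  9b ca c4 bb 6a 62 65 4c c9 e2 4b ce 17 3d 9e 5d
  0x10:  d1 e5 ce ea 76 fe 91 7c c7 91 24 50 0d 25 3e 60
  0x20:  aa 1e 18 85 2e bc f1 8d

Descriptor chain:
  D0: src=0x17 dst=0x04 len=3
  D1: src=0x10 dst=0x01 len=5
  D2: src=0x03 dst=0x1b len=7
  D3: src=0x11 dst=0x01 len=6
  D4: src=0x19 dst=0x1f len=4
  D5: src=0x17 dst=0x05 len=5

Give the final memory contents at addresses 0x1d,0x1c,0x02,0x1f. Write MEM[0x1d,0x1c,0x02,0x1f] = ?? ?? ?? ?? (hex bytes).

[0] 0x17->0x04 len=3 : 7c c7 91
[1] 0x10->0x01 len=5 : d1 e5 ce ea 76
[2] 0x03->0x1b len=7 : ce ea 76 91 4c c9 e2
[3] 0x11->0x01 len=6 : e5 ce ea 76 fe 91
[4] 0x19->0x1f len=4 : 91 24 ce ea
[5] 0x17->0x05 len=5 : 7c c7 91 24 ce
query mem[0x1d]=0x76, mem[0x1c]=0xea, mem[0x02]=0xce, mem[0x1f]=0x91

MEM[0x1d,0x1c,0x02,0x1f] = 76 ea ce 91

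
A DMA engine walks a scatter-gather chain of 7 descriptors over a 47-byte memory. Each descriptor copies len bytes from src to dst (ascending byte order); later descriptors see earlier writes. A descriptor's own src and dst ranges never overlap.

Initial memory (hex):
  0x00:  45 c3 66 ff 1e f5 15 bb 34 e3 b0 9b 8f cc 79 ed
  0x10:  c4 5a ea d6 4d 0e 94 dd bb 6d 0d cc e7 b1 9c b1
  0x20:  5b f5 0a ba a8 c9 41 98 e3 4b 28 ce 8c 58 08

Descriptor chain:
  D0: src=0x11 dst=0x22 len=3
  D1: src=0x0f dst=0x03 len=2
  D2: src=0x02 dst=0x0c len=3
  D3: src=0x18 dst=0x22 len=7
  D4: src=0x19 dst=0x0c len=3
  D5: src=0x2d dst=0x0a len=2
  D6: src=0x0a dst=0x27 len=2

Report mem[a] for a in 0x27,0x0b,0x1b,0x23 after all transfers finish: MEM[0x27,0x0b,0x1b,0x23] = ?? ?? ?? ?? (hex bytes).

MEM[0x27,0x0b,0x1b,0x23] = 58 08 cc 6d

[0] 0x11->0x22 len=3 : 5a ea d6
[1] 0x0f->0x03 len=2 : ed c4
[2] 0x02->0x0c len=3 : 66 ed c4
[3] 0x18->0x22 len=7 : bb 6d 0d cc e7 b1 9c
[4] 0x19->0x0c len=3 : 6d 0d cc
[5] 0x2d->0x0a len=2 : 58 08
[6] 0x0a->0x27 len=2 : 58 08
query mem[0x27]=0x58, mem[0x0b]=0x08, mem[0x1b]=0xcc, mem[0x23]=0x6d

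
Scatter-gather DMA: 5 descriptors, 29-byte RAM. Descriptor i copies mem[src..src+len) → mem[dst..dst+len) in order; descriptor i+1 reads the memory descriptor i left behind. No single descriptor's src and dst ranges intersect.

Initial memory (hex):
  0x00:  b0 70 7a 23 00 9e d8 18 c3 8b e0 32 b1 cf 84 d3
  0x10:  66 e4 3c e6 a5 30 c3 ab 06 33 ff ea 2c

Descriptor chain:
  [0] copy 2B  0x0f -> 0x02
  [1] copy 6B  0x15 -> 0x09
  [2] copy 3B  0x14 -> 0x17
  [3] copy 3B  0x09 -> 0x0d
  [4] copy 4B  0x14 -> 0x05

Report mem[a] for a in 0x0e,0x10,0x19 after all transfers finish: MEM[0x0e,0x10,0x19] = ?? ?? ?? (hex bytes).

  after D0: wrote 2B at 0x02 = d366
  after D1: wrote 6B at 0x09 = 30c3ab0633ff
  after D2: wrote 3B at 0x17 = a530c3
  after D3: wrote 3B at 0x0d = 30c3ab
  after D4: wrote 4B at 0x05 = a530c3a5
query mem[0x0e]=0xc3, mem[0x10]=0x66, mem[0x19]=0xc3

MEM[0x0e,0x10,0x19] = c3 66 c3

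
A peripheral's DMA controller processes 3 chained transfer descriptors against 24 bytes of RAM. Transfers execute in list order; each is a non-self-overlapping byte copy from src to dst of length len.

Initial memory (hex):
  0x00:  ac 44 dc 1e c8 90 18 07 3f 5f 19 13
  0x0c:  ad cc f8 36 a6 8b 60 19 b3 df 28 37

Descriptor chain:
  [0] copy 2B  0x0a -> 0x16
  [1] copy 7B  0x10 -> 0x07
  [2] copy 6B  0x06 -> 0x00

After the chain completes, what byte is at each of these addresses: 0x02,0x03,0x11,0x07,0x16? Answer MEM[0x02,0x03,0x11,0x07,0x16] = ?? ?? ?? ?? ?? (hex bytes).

MEM[0x02,0x03,0x11,0x07,0x16] = 8b 60 8b a6 19

#0 dst[0x16+2] := {0x19,0x13}
#1 dst[0x07+7] := {0xa6,0x8b,0x60,0x19,0xb3,0xdf,0x19}
#2 dst[0x00+6] := {0x18,0xa6,0x8b,0x60,0x19,0xb3}
query mem[0x02]=0x8b, mem[0x03]=0x60, mem[0x11]=0x8b, mem[0x07]=0xa6, mem[0x16]=0x19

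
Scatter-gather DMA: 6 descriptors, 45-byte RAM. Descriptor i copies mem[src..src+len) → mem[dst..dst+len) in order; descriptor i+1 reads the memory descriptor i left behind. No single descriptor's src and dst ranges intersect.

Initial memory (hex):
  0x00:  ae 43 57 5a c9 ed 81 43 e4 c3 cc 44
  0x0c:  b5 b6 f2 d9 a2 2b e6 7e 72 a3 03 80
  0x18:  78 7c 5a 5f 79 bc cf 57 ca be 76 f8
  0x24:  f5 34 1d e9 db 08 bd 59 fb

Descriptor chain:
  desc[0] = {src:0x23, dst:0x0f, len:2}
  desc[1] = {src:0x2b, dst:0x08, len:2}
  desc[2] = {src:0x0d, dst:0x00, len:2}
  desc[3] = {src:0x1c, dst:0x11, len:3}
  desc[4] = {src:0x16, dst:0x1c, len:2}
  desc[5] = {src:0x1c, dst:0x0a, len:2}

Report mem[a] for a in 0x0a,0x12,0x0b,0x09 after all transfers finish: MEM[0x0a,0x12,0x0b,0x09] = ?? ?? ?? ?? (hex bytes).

D0: mem[0x0f..0x10] <- [f8 f5]
D1: mem[0x08..0x09] <- [59 fb]
D2: mem[0x00..0x01] <- [b6 f2]
D3: mem[0x11..0x13] <- [79 bc cf]
D4: mem[0x1c..0x1d] <- [03 80]
D5: mem[0x0a..0x0b] <- [03 80]
query mem[0x0a]=0x03, mem[0x12]=0xbc, mem[0x0b]=0x80, mem[0x09]=0xfb

MEM[0x0a,0x12,0x0b,0x09] = 03 bc 80 fb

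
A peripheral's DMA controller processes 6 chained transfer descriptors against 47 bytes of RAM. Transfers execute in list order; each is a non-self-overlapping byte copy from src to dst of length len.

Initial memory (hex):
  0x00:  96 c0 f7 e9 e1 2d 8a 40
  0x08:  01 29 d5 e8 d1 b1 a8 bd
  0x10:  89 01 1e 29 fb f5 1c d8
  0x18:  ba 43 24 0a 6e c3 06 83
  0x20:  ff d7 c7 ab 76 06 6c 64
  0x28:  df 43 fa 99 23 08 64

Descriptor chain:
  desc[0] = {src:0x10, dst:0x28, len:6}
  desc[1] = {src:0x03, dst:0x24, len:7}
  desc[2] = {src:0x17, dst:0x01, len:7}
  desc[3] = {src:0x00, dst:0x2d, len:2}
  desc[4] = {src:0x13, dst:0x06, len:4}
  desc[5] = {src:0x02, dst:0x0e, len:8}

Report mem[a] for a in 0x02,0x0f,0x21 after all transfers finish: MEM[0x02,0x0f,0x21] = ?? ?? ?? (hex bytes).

MEM[0x02,0x0f,0x21] = ba 43 d7

[0] 0x10->0x28 len=6 : 89 01 1e 29 fb f5
[1] 0x03->0x24 len=7 : e9 e1 2d 8a 40 01 29
[2] 0x17->0x01 len=7 : d8 ba 43 24 0a 6e c3
[3] 0x00->0x2d len=2 : 96 d8
[4] 0x13->0x06 len=4 : 29 fb f5 1c
[5] 0x02->0x0e len=8 : ba 43 24 0a 29 fb f5 1c
query mem[0x02]=0xba, mem[0x0f]=0x43, mem[0x21]=0xd7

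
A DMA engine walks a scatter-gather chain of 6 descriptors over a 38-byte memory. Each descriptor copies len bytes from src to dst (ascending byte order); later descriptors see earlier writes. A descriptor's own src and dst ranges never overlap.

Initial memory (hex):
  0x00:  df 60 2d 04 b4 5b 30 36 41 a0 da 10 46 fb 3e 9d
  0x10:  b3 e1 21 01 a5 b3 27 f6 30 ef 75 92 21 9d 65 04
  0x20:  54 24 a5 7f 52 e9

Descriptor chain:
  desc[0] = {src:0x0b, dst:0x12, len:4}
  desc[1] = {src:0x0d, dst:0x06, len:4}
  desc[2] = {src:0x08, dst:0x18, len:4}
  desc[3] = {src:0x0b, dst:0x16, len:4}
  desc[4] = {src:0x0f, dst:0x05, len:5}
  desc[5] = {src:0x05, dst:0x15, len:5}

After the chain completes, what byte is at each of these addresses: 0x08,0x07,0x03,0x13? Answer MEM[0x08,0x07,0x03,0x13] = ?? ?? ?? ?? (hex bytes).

MEM[0x08,0x07,0x03,0x13] = 10 e1 04 46

#0 dst[0x12+4] := {0x10,0x46,0xfb,0x3e}
#1 dst[0x06+4] := {0xfb,0x3e,0x9d,0xb3}
#2 dst[0x18+4] := {0x9d,0xb3,0xda,0x10}
#3 dst[0x16+4] := {0x10,0x46,0xfb,0x3e}
#4 dst[0x05+5] := {0x9d,0xb3,0xe1,0x10,0x46}
#5 dst[0x15+5] := {0x9d,0xb3,0xe1,0x10,0x46}
query mem[0x08]=0x10, mem[0x07]=0xe1, mem[0x03]=0x04, mem[0x13]=0x46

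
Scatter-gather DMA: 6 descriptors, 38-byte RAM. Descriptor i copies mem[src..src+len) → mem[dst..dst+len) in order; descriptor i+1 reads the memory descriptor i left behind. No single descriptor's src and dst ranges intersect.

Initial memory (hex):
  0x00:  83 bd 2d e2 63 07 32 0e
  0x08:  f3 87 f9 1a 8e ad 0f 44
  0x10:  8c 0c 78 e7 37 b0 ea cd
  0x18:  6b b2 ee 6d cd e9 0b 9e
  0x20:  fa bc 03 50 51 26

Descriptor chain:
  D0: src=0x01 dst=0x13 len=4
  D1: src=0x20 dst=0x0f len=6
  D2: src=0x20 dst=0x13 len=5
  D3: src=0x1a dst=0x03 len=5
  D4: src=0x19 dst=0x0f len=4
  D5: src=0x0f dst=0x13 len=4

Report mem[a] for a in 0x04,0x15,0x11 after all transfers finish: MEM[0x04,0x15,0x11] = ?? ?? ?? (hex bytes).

MEM[0x04,0x15,0x11] = 6d 6d 6d

[0] 0x01->0x13 len=4 : bd 2d e2 63
[1] 0x20->0x0f len=6 : fa bc 03 50 51 26
[2] 0x20->0x13 len=5 : fa bc 03 50 51
[3] 0x1a->0x03 len=5 : ee 6d cd e9 0b
[4] 0x19->0x0f len=4 : b2 ee 6d cd
[5] 0x0f->0x13 len=4 : b2 ee 6d cd
query mem[0x04]=0x6d, mem[0x15]=0x6d, mem[0x11]=0x6d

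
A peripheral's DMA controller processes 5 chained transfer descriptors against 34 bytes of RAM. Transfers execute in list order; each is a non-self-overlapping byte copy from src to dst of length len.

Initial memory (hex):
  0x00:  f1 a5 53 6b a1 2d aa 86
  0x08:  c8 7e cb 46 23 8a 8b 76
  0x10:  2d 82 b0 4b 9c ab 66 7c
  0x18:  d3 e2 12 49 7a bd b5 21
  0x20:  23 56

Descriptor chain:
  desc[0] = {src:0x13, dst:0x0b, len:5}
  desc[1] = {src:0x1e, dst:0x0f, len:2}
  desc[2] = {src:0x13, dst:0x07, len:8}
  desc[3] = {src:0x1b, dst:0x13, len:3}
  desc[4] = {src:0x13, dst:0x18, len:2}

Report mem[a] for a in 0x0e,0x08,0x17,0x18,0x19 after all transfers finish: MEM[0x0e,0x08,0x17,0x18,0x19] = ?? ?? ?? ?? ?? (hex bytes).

#0 dst[0x0b+5] := {0x4b,0x9c,0xab,0x66,0x7c}
#1 dst[0x0f+2] := {0xb5,0x21}
#2 dst[0x07+8] := {0x4b,0x9c,0xab,0x66,0x7c,0xd3,0xe2,0x12}
#3 dst[0x13+3] := {0x49,0x7a,0xbd}
#4 dst[0x18+2] := {0x49,0x7a}
query mem[0x0e]=0x12, mem[0x08]=0x9c, mem[0x17]=0x7c, mem[0x18]=0x49, mem[0x19]=0x7a

MEM[0x0e,0x08,0x17,0x18,0x19] = 12 9c 7c 49 7a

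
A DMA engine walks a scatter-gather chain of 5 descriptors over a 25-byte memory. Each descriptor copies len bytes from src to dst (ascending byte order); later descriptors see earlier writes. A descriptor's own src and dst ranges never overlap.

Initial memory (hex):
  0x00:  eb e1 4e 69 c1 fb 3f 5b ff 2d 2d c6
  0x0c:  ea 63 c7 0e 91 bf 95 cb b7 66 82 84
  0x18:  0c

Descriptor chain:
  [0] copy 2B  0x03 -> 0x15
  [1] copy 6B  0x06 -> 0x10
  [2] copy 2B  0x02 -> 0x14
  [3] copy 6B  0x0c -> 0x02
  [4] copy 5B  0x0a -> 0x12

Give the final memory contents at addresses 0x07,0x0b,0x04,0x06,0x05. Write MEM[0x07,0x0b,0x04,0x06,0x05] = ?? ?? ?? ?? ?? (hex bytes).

D0: mem[0x15..0x16] <- [69 c1]
D1: mem[0x10..0x15] <- [3f 5b ff 2d 2d c6]
D2: mem[0x14..0x15] <- [4e 69]
D3: mem[0x02..0x07] <- [ea 63 c7 0e 3f 5b]
D4: mem[0x12..0x16] <- [2d c6 ea 63 c7]
query mem[0x07]=0x5b, mem[0x0b]=0xc6, mem[0x04]=0xc7, mem[0x06]=0x3f, mem[0x05]=0x0e

MEM[0x07,0x0b,0x04,0x06,0x05] = 5b c6 c7 3f 0e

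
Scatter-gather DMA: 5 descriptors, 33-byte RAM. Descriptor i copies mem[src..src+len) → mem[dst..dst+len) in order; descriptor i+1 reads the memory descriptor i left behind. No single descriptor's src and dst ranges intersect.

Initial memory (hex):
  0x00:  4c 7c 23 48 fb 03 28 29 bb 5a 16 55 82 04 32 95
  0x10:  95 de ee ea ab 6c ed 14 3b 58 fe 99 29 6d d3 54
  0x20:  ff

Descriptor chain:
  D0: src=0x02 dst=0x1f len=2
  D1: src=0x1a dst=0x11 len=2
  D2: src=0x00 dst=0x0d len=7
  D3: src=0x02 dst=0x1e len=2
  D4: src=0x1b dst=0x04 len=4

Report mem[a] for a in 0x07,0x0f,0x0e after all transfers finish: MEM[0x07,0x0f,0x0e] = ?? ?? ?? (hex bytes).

MEM[0x07,0x0f,0x0e] = 23 23 7c

  after D0: wrote 2B at 0x1f = 2348
  after D1: wrote 2B at 0x11 = fe99
  after D2: wrote 7B at 0x0d = 4c7c2348fb0328
  after D3: wrote 2B at 0x1e = 2348
  after D4: wrote 4B at 0x04 = 99296d23
query mem[0x07]=0x23, mem[0x0f]=0x23, mem[0x0e]=0x7c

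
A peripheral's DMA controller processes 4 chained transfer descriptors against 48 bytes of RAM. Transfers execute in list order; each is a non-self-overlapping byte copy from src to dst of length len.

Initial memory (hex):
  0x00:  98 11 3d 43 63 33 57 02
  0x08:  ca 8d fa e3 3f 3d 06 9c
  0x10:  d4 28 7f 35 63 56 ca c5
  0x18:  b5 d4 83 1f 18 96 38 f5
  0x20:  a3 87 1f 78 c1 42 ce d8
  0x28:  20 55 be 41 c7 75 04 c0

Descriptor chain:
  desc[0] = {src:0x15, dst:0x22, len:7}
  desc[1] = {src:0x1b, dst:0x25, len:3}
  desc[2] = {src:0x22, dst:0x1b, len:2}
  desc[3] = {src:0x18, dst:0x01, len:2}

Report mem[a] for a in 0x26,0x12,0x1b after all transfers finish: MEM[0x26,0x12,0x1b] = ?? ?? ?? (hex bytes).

#0 dst[0x22+7] := {0x56,0xca,0xc5,0xb5,0xd4,0x83,0x1f}
#1 dst[0x25+3] := {0x1f,0x18,0x96}
#2 dst[0x1b+2] := {0x56,0xca}
#3 dst[0x01+2] := {0xb5,0xd4}
query mem[0x26]=0x18, mem[0x12]=0x7f, mem[0x1b]=0x56

MEM[0x26,0x12,0x1b] = 18 7f 56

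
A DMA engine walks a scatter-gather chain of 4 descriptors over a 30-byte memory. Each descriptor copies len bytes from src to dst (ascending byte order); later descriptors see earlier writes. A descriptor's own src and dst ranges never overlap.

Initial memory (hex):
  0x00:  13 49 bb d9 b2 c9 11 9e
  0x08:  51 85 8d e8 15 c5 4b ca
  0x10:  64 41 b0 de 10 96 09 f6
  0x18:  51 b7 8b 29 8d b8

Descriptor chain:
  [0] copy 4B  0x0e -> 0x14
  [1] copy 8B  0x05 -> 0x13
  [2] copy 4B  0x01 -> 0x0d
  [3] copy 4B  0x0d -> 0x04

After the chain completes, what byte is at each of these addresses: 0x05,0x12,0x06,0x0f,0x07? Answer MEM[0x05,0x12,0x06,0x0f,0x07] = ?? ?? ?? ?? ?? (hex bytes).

D0: mem[0x14..0x17] <- [4b ca 64 41]
D1: mem[0x13..0x1a] <- [c9 11 9e 51 85 8d e8 15]
D2: mem[0x0d..0x10] <- [49 bb d9 b2]
D3: mem[0x04..0x07] <- [49 bb d9 b2]
query mem[0x05]=0xbb, mem[0x12]=0xb0, mem[0x06]=0xd9, mem[0x0f]=0xd9, mem[0x07]=0xb2

MEM[0x05,0x12,0x06,0x0f,0x07] = bb b0 d9 d9 b2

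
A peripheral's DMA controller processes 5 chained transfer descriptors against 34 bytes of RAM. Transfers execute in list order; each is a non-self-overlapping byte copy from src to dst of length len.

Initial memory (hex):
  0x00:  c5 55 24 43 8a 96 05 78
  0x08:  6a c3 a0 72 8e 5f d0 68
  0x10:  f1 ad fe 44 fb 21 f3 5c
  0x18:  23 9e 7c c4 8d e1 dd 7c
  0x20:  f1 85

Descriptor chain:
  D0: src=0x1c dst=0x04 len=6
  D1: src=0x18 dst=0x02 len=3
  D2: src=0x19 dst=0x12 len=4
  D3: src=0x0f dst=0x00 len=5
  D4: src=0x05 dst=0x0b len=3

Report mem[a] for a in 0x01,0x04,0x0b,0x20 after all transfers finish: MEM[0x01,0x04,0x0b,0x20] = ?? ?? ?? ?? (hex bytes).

[0] 0x1c->0x04 len=6 : 8d e1 dd 7c f1 85
[1] 0x18->0x02 len=3 : 23 9e 7c
[2] 0x19->0x12 len=4 : 9e 7c c4 8d
[3] 0x0f->0x00 len=5 : 68 f1 ad 9e 7c
[4] 0x05->0x0b len=3 : e1 dd 7c
query mem[0x01]=0xf1, mem[0x04]=0x7c, mem[0x0b]=0xe1, mem[0x20]=0xf1

MEM[0x01,0x04,0x0b,0x20] = f1 7c e1 f1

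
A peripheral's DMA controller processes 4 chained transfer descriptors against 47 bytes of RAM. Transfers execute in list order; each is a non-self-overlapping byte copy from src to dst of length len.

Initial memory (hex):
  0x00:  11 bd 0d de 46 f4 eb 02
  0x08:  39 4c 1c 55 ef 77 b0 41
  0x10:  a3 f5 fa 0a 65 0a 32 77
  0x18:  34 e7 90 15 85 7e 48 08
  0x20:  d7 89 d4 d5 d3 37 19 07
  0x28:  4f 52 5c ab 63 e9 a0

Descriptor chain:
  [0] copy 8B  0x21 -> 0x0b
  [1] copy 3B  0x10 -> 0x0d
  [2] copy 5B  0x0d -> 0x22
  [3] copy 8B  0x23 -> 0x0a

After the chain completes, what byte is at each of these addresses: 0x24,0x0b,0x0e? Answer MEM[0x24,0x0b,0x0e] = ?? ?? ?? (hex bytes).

MEM[0x24,0x0b,0x0e] = 4f 4f 07

  after D0: wrote 8B at 0x0b = 89d4d5d33719074f
  after D1: wrote 3B at 0x0d = 19074f
  after D2: wrote 5B at 0x22 = 19074f1907
  after D3: wrote 8B at 0x0a = 074f1907074f525c
query mem[0x24]=0x4f, mem[0x0b]=0x4f, mem[0x0e]=0x07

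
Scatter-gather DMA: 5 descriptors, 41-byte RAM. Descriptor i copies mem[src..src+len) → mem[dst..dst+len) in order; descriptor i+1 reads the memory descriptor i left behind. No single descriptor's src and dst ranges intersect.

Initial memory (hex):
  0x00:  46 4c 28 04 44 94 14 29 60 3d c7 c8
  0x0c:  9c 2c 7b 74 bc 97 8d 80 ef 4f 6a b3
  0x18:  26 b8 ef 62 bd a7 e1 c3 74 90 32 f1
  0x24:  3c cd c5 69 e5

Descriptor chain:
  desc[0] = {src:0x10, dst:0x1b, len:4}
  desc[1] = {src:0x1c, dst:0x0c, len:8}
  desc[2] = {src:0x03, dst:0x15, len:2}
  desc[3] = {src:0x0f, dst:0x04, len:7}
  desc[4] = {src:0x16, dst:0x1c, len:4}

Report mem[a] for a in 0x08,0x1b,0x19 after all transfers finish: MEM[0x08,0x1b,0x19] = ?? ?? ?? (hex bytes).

MEM[0x08,0x1b,0x19] = f1 bc b8

D0: mem[0x1b..0x1e] <- [bc 97 8d 80]
D1: mem[0x0c..0x13] <- [97 8d 80 c3 74 90 32 f1]
D2: mem[0x15..0x16] <- [04 44]
D3: mem[0x04..0x0a] <- [c3 74 90 32 f1 ef 04]
D4: mem[0x1c..0x1f] <- [44 b3 26 b8]
query mem[0x08]=0xf1, mem[0x1b]=0xbc, mem[0x19]=0xb8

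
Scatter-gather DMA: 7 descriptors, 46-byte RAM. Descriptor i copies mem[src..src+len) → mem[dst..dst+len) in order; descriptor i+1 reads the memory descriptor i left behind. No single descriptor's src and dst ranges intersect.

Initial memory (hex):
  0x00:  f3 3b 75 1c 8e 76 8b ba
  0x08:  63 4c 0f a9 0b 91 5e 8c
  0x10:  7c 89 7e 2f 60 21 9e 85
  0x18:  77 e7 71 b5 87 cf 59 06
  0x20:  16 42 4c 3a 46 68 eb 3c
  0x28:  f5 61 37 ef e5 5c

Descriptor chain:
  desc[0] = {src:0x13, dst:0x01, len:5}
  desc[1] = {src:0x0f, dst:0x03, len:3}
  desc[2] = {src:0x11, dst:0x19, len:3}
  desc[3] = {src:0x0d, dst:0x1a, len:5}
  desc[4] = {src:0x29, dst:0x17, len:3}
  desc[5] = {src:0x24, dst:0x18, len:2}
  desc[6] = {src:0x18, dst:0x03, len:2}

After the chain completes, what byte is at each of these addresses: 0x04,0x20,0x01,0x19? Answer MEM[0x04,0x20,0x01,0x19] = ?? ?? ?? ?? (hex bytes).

MEM[0x04,0x20,0x01,0x19] = 68 16 2f 68

#0 dst[0x01+5] := {0x2f,0x60,0x21,0x9e,0x85}
#1 dst[0x03+3] := {0x8c,0x7c,0x89}
#2 dst[0x19+3] := {0x89,0x7e,0x2f}
#3 dst[0x1a+5] := {0x91,0x5e,0x8c,0x7c,0x89}
#4 dst[0x17+3] := {0x61,0x37,0xef}
#5 dst[0x18+2] := {0x46,0x68}
#6 dst[0x03+2] := {0x46,0x68}
query mem[0x04]=0x68, mem[0x20]=0x16, mem[0x01]=0x2f, mem[0x19]=0x68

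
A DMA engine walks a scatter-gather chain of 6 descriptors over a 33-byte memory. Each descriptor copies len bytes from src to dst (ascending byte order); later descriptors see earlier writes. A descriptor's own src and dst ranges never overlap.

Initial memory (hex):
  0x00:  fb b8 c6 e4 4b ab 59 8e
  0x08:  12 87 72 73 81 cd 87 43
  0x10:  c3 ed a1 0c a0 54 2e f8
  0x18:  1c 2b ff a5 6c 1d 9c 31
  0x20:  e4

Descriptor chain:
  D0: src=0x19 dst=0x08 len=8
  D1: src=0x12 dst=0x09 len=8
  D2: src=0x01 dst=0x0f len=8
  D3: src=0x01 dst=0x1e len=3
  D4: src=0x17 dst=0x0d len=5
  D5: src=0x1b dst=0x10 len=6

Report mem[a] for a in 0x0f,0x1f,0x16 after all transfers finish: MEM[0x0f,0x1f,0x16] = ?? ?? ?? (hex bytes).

MEM[0x0f,0x1f,0x16] = 2b c6 2b

#0 dst[0x08+8] := {0x2b,0xff,0xa5,0x6c,0x1d,0x9c,0x31,0xe4}
#1 dst[0x09+8] := {0xa1,0x0c,0xa0,0x54,0x2e,0xf8,0x1c,0x2b}
#2 dst[0x0f+8] := {0xb8,0xc6,0xe4,0x4b,0xab,0x59,0x8e,0x2b}
#3 dst[0x1e+3] := {0xb8,0xc6,0xe4}
#4 dst[0x0d+5] := {0xf8,0x1c,0x2b,0xff,0xa5}
#5 dst[0x10+6] := {0xa5,0x6c,0x1d,0xb8,0xc6,0xe4}
query mem[0x0f]=0x2b, mem[0x1f]=0xc6, mem[0x16]=0x2b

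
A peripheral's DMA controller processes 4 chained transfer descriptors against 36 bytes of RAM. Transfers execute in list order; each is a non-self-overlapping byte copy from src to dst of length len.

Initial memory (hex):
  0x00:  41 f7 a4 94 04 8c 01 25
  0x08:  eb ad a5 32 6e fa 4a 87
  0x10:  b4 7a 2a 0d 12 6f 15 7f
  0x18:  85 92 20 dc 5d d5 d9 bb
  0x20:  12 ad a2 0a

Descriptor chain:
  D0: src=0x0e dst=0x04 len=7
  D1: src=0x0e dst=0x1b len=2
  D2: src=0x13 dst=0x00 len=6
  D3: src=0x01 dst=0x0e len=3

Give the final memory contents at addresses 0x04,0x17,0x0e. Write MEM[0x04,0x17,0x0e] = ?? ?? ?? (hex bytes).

D0: mem[0x04..0x0a] <- [4a 87 b4 7a 2a 0d 12]
D1: mem[0x1b..0x1c] <- [4a 87]
D2: mem[0x00..0x05] <- [0d 12 6f 15 7f 85]
D3: mem[0x0e..0x10] <- [12 6f 15]
query mem[0x04]=0x7f, mem[0x17]=0x7f, mem[0x0e]=0x12

MEM[0x04,0x17,0x0e] = 7f 7f 12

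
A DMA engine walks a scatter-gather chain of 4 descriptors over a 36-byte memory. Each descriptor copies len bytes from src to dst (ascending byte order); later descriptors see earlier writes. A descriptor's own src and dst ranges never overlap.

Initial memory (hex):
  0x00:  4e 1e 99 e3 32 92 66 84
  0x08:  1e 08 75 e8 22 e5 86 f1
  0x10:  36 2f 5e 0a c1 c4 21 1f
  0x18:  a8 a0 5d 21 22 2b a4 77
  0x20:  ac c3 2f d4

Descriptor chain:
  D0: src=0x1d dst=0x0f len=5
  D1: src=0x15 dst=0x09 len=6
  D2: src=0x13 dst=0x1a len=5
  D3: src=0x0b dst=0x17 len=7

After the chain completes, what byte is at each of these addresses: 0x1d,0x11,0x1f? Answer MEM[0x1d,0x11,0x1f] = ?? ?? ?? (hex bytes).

  after D0: wrote 5B at 0x0f = 2ba477acc3
  after D1: wrote 6B at 0x09 = c4211fa8a05d
  after D2: wrote 5B at 0x1a = c3c1c4211f
  after D3: wrote 7B at 0x17 = 1fa8a05d2ba477
query mem[0x1d]=0x77, mem[0x11]=0x77, mem[0x1f]=0x77

MEM[0x1d,0x11,0x1f] = 77 77 77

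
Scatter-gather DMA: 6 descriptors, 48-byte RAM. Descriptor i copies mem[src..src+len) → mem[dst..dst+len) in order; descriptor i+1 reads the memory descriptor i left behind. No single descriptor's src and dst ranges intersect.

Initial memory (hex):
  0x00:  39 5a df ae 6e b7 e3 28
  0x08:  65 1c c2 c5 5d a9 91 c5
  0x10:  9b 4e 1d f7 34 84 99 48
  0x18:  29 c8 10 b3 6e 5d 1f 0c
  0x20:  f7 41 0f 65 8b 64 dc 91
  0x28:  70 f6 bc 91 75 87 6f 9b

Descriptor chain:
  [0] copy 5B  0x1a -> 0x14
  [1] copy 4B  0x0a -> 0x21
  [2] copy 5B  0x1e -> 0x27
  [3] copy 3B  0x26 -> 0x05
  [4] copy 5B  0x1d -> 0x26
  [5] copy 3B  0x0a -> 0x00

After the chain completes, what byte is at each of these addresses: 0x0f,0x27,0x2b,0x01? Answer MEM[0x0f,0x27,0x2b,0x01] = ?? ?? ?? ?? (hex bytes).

D0: mem[0x14..0x18] <- [10 b3 6e 5d 1f]
D1: mem[0x21..0x24] <- [c2 c5 5d a9]
D2: mem[0x27..0x2b] <- [1f 0c f7 c2 c5]
D3: mem[0x05..0x07] <- [dc 1f 0c]
D4: mem[0x26..0x2a] <- [5d 1f 0c f7 c2]
D5: mem[0x00..0x02] <- [c2 c5 5d]
query mem[0x0f]=0xc5, mem[0x27]=0x1f, mem[0x2b]=0xc5, mem[0x01]=0xc5

MEM[0x0f,0x27,0x2b,0x01] = c5 1f c5 c5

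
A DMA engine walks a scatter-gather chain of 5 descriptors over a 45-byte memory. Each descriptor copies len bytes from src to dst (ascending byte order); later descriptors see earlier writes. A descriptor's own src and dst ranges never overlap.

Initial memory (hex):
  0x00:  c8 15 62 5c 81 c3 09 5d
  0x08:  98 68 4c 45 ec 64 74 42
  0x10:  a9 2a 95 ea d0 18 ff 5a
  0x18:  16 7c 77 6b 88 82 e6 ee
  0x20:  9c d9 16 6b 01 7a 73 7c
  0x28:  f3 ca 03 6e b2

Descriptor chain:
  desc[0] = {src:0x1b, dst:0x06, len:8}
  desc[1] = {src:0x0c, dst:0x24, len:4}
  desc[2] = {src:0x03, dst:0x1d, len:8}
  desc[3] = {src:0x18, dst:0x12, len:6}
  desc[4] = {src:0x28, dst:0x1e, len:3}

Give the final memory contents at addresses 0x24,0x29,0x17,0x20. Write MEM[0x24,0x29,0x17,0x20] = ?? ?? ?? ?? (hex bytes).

MEM[0x24,0x29,0x17,0x20] = ee ca 5c 03

  after D0: wrote 8B at 0x06 = 6b8882e6ee9cd916
  after D1: wrote 4B at 0x24 = d9167442
  after D2: wrote 8B at 0x1d = 5c81c36b8882e6ee
  after D3: wrote 6B at 0x12 = 167c776b885c
  after D4: wrote 3B at 0x1e = f3ca03
query mem[0x24]=0xee, mem[0x29]=0xca, mem[0x17]=0x5c, mem[0x20]=0x03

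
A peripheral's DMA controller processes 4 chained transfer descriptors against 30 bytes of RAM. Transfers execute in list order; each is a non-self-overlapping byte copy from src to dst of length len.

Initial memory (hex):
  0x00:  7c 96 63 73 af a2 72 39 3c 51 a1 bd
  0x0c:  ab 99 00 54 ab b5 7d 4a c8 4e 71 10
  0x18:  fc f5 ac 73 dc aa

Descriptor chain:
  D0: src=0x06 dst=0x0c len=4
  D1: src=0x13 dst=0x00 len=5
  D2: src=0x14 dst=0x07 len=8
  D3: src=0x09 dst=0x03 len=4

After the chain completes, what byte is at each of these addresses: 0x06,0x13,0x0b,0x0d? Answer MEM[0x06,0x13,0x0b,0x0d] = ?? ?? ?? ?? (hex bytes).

MEM[0x06,0x13,0x0b,0x0d] = f5 4a fc ac

D0: mem[0x0c..0x0f] <- [72 39 3c 51]
D1: mem[0x00..0x04] <- [4a c8 4e 71 10]
D2: mem[0x07..0x0e] <- [c8 4e 71 10 fc f5 ac 73]
D3: mem[0x03..0x06] <- [71 10 fc f5]
query mem[0x06]=0xf5, mem[0x13]=0x4a, mem[0x0b]=0xfc, mem[0x0d]=0xac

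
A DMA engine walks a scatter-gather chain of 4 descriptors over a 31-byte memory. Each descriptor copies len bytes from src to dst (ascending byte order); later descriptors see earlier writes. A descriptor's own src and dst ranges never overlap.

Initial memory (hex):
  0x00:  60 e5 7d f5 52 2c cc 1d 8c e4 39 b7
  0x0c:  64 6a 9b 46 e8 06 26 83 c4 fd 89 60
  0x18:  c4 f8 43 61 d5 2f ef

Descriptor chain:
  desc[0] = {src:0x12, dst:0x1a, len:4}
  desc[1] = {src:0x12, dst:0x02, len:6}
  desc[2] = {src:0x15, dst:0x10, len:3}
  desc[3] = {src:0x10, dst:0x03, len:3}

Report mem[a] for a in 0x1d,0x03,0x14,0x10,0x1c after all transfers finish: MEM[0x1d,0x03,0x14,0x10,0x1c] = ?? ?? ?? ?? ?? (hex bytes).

#0 dst[0x1a+4] := {0x26,0x83,0xc4,0xfd}
#1 dst[0x02+6] := {0x26,0x83,0xc4,0xfd,0x89,0x60}
#2 dst[0x10+3] := {0xfd,0x89,0x60}
#3 dst[0x03+3] := {0xfd,0x89,0x60}
query mem[0x1d]=0xfd, mem[0x03]=0xfd, mem[0x14]=0xc4, mem[0x10]=0xfd, mem[0x1c]=0xc4

MEM[0x1d,0x03,0x14,0x10,0x1c] = fd fd c4 fd c4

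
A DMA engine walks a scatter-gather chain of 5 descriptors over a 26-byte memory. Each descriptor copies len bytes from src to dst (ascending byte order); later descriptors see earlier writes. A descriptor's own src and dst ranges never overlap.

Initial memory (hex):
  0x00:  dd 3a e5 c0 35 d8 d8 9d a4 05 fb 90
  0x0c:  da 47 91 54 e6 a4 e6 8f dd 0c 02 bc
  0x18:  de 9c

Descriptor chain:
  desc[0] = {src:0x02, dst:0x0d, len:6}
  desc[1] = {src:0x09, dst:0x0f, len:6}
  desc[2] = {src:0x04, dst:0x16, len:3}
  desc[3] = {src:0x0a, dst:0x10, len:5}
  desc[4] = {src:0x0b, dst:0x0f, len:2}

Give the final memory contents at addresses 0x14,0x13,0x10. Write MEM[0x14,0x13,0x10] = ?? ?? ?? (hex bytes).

MEM[0x14,0x13,0x10] = c0 e5 da

#0 dst[0x0d+6] := {0xe5,0xc0,0x35,0xd8,0xd8,0x9d}
#1 dst[0x0f+6] := {0x05,0xfb,0x90,0xda,0xe5,0xc0}
#2 dst[0x16+3] := {0x35,0xd8,0xd8}
#3 dst[0x10+5] := {0xfb,0x90,0xda,0xe5,0xc0}
#4 dst[0x0f+2] := {0x90,0xda}
query mem[0x14]=0xc0, mem[0x13]=0xe5, mem[0x10]=0xda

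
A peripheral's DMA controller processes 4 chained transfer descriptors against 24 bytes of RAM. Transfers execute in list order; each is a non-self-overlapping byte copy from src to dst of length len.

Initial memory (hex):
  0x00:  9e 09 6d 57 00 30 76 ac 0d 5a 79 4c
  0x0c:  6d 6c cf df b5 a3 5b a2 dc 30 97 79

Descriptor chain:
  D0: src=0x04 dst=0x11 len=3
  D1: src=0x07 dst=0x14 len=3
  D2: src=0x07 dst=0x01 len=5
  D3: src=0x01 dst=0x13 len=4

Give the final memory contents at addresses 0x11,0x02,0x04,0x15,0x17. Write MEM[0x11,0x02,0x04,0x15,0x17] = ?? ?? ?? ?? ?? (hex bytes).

  after D0: wrote 3B at 0x11 = 003076
  after D1: wrote 3B at 0x14 = ac0d5a
  after D2: wrote 5B at 0x01 = ac0d5a794c
  after D3: wrote 4B at 0x13 = ac0d5a79
query mem[0x11]=0x00, mem[0x02]=0x0d, mem[0x04]=0x79, mem[0x15]=0x5a, mem[0x17]=0x79

MEM[0x11,0x02,0x04,0x15,0x17] = 00 0d 79 5a 79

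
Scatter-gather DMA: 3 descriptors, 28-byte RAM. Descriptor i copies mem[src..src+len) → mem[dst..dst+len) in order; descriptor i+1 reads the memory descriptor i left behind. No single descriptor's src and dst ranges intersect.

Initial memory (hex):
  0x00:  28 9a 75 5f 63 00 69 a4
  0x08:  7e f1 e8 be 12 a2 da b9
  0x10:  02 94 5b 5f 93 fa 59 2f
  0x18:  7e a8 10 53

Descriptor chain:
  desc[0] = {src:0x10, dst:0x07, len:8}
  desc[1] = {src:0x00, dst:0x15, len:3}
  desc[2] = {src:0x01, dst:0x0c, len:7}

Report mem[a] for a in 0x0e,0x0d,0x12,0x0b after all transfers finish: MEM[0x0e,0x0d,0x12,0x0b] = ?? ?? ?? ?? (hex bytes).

MEM[0x0e,0x0d,0x12,0x0b] = 5f 75 02 93

  after D0: wrote 8B at 0x07 = 02945b5f93fa592f
  after D1: wrote 3B at 0x15 = 289a75
  after D2: wrote 7B at 0x0c = 9a755f63006902
query mem[0x0e]=0x5f, mem[0x0d]=0x75, mem[0x12]=0x02, mem[0x0b]=0x93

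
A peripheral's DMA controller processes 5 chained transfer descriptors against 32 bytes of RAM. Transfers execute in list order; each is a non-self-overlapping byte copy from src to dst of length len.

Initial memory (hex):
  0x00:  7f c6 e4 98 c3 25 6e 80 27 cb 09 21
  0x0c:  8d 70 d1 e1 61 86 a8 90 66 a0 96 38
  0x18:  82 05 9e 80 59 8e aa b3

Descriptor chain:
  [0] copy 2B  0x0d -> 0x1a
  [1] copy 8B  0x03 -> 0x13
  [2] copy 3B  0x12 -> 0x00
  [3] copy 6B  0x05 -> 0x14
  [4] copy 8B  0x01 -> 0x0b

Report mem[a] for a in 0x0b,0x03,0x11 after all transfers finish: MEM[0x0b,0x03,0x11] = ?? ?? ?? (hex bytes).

[0] 0x0d->0x1a len=2 : 70 d1
[1] 0x03->0x13 len=8 : 98 c3 25 6e 80 27 cb 09
[2] 0x12->0x00 len=3 : a8 98 c3
[3] 0x05->0x14 len=6 : 25 6e 80 27 cb 09
[4] 0x01->0x0b len=8 : 98 c3 98 c3 25 6e 80 27
query mem[0x0b]=0x98, mem[0x03]=0x98, mem[0x11]=0x80

MEM[0x0b,0x03,0x11] = 98 98 80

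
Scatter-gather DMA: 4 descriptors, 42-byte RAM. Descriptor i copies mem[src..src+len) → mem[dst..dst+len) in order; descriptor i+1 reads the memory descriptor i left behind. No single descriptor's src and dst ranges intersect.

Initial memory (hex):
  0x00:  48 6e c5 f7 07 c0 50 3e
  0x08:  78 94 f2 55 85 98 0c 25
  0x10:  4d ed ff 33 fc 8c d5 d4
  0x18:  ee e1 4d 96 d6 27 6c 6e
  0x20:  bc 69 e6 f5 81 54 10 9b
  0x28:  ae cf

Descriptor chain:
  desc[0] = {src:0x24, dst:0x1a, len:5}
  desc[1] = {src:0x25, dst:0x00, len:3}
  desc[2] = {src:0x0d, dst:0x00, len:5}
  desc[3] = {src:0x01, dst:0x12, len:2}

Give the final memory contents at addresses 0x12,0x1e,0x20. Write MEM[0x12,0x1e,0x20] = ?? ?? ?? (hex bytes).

#0 dst[0x1a+5] := {0x81,0x54,0x10,0x9b,0xae}
#1 dst[0x00+3] := {0x54,0x10,0x9b}
#2 dst[0x00+5] := {0x98,0x0c,0x25,0x4d,0xed}
#3 dst[0x12+2] := {0x0c,0x25}
query mem[0x12]=0x0c, mem[0x1e]=0xae, mem[0x20]=0xbc

MEM[0x12,0x1e,0x20] = 0c ae bc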